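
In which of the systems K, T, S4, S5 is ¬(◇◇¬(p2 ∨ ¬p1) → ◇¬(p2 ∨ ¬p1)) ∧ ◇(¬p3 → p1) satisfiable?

K, T

T-tableau for the formula:
1. ¬(◇◇¬(p2 ∨ ¬p1) → ◇¬(p2 ∨ ¬p1)) ∧ ◇(¬p3 → p1), 0
2. ¬(◇◇¬(p2 ∨ ¬p1) → ◇¬(p2 ∨ ¬p1)), 0   [∧-rule on 1]
3. ◇(¬p3 → p1), 0   [∧-rule on 1]
4. ◇◇¬(p2 ∨ ¬p1), 0   [¬→-rule on 2]
5. ¬◇¬(p2 ∨ ¬p1), 0   [¬→-rule on 2]
6. p2 ∨ ¬p1, 0   [¬◇-rule on 5 via 0R0]
7. ¬p1, 0   [∨-rule on 6 (branches; this branch)]
8. ¬p3 → p1, 1   [◇-rule on 3: fresh world 1, 0R1]
9. p2 ∨ ¬p1, 1   [¬◇-rule on 5 via 0R1]
10. p1, 1   [→-rule on 8 (branches; this branch)]
11. p2, 1   [∨-rule on 9 (branches; this branch)]
12. ◇¬(p2 ∨ ¬p1), 2   [◇-rule on 4: fresh world 2, 0R2]
13. p2 ∨ ¬p1, 2   [¬◇-rule on 5 via 0R2]
14. ¬p1, 2   [∨-rule on 13 (branches; this branch)]
15. ¬(p2 ∨ ¬p1), 3   [◇-rule on 12: fresh world 3, 2R3]
16. ¬p2, 3   [¬∨-rule on 15]
17. p1, 3   [¬∨-rule on 15]
Accessibility: 0R0, 0R1, 0R2, 1R1, 2R2, 2R3, 3R3
Complete open branch: satisfiable in T, hence also in K (this T-model is also a K-model).
S4-tableau for the formula:
1. ¬(◇◇¬(p2 ∨ ¬p1) → ◇¬(p2 ∨ ¬p1)) ∧ ◇(¬p3 → p1), 0
2. ¬(◇◇¬(p2 ∨ ¬p1) → ◇¬(p2 ∨ ¬p1)), 0   [∧-rule on 1]
3. ◇(¬p3 → p1), 0   [∧-rule on 1]
4. ◇◇¬(p2 ∨ ¬p1), 0   [¬→-rule on 2]
5. ¬◇¬(p2 ∨ ¬p1), 0   [¬→-rule on 2]
6. p2 ∨ ¬p1, 0   [¬◇-rule on 5 via 0R0]
7. ¬p1, 0   [∨-rule on 6 (branches; this branch)]
8. ¬p3 → p1, 1   [◇-rule on 3: fresh world 1, 0R1]
9. p2 ∨ ¬p1, 1   [¬◇-rule on 5 via 0R1]
10. p1, 1   [→-rule on 8 (branches; this branch)]
11. p2, 1   [∨-rule on 9 (branches; this branch)]
12. ◇¬(p2 ∨ ¬p1), 2   [◇-rule on 4: fresh world 2, 0R2]
13. p2 ∨ ¬p1, 2   [¬◇-rule on 5 via 0R2]
14. ¬p1, 2   [∨-rule on 13 (branches; this branch)]
15. ¬(p2 ∨ ¬p1), 3   [◇-rule on 12: fresh world 3, 2R3]
16. ¬p2, 3   [¬∨-rule on 15]
17. p1, 3   [¬∨-rule on 15]
18. p2 ∨ ¬p1, 3   [¬◇-rule on 5 via 0R3]
19. ¬p1, 3   [∨-rule on 18 (branches; this branch)]
Accessibility: 0R0, 0R1, 0R2, 0R3, 1R1, 2R2, 2R3, 3R3
Branch closes: p1 and ¬p1 both at 3.
Every branch closes (one shown): unsatisfiable in S4, hence also in S5 (every S5-frame is an S4-frame).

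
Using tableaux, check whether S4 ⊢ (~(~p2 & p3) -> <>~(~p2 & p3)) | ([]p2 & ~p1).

Yes, valid

Tableau for the negation ~((~(~p2 & p3) -> <>~(~p2 & p3)) | ([]p2 & ~p1)):
1. ~((~(~p2 & p3) -> <>~(~p2 & p3)) | ([]p2 & ~p1)), u
2. ~(~(~p2 & p3) -> <>~(~p2 & p3)), u   [~|-rule on 1]
3. ~([]p2 & ~p1), u   [~|-rule on 1]
4. ~(~p2 & p3), u   [~->-rule on 2]
5. ~<>~(~p2 & p3), u   [~->-rule on 2]
6. ~p2 & p3, u   [~<>-rule on 5 via uRu]
7. ~p2, u   [&-rule on 6]
8. p3, u   [&-rule on 6]
9. p1, u   [~&-rule on 3 (branches; this branch)]
10. ~p3, u   [~&-rule on 4 (branches; this branch)]
Accessibility: uRu
Branch closes: p3 and ~p3 both at u.
All branches of the negation close; one closing branch shown above.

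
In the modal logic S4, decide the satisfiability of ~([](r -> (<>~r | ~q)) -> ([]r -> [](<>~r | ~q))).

No, unsatisfiable

1. ~([](r -> (<>~r | ~q)) -> ([]r -> [](<>~r | ~q))), u
2. [](r -> (<>~r | ~q)), u
3. ~([]r -> [](<>~r | ~q)), u
4. []r, u
5. ~[](<>~r | ~q), u
6. r -> (<>~r | ~q), u
7. r, u
8. <>~r | ~q, u
9. ~q, u
10. ~(<>~r | ~q), v
11. ~<>~r, v
12. q, v
13. r -> (<>~r | ~q), v
14. r, v
15. <>~r | ~q, v
16. <>~r, v
17. ~r, w
18. r -> (<>~r | ~q), w
19. r, w
Accessibility: uRu, uRv, uRw, vRv, vRw, wRw
Branch closes: r and ~r both at w.
All branches of the tableau close; one closing branch shown above.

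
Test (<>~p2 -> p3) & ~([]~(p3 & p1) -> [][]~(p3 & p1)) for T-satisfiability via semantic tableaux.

Yes, satisfiable

1. (<>~p2 -> p3) & ~([]~(p3 & p1) -> [][]~(p3 & p1)), w0
2. <>~p2 -> p3, w0
3. ~([]~(p3 & p1) -> [][]~(p3 & p1)), w0
4. []~(p3 & p1), w0
5. ~[][]~(p3 & p1), w0
6. ~(p3 & p1), w0
7. p3, w0
8. ~p1, w0
9. ~[]~(p3 & p1), w1
10. ~(p3 & p1), w1
11. ~p1, w1
12. p3 & p1, w2
13. p3, w2
14. p1, w2
Accessibility: w0Rw0, w0Rw1, w1Rw1, w1Rw2, w2Rw2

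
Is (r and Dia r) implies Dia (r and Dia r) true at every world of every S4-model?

Tableau for the negation not ((r and Dia r) implies Dia (r and Dia r)):
1. not ((r and Dia r) implies Dia (r and Dia r)), w0
2. r and Dia r, w0
3. not Dia (r and Dia r), w0
4. r, w0
5. Dia r, w0
6. not (r and Dia r), w0
7. not Dia r, w0
8. not r, w0
Accessibility: w0Rw0
Branch closes: r and not r both at w0.
Every branch of the negation's tableau closes; the branch above is one of them.

Yes, valid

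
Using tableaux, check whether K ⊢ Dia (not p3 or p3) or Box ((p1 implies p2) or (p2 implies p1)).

Tableau for the negation not (Dia (not p3 or p3) or Box ((p1 implies p2) or (p2 implies p1))):
1. not (Dia (not p3 or p3) or Box ((p1 implies p2) or (p2 implies p1))), u
2. not Dia (not p3 or p3), u
3. not Box ((p1 implies p2) or (p2 implies p1)), u
4. not ((p1 implies p2) or (p2 implies p1)), v
5. not (p1 implies p2), v
6. not (p2 implies p1), v
7. p1, v
8. not p2, v
9. p2, v
10. not p1, v
Accessibility: uRv
Branch closes: p2 and not p2 both at v.
Every branch of the negation's tableau closes; the branch above is one of them.

Valid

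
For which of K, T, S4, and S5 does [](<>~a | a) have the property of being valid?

K-tableau for the negation ~[](<>~a | a):
1. ~[](<>~a | a), 0
2. ~(<>~a | a), 1   [~[]-rule on 1: fresh world 1, 0R1]
3. ~<>~a, 1   [~|-rule on 2]
4. ~a, 1   [~|-rule on 2]
Accessibility: 0R1
Complete open branch: countermodel on a K-frame, so not valid in K.
T-tableau for the negation ~[](<>~a | a):
1. ~[](<>~a | a), 0
2. ~(<>~a | a), 1   [~[]-rule on 1: fresh world 1, 0R1]
3. ~<>~a, 1   [~|-rule on 2]
4. ~a, 1   [~|-rule on 2]
5. a, 1   [~<>-rule on 3 via 1R1]
Accessibility: 0R0, 0R1, 1R1
Branch closes: a and ~a both at 1.
Every branch closes (one shown): valid in T, hence also in S4, S5 (every theorem of T is a theorem of S4 and S5).

T, S4, S5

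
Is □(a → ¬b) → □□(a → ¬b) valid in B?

Not valid

Tableau for the negation ¬(□(a → ¬b) → □□(a → ¬b)):
1. ¬(□(a → ¬b) → □□(a → ¬b)), w0
2. □(a → ¬b), w0
3. ¬□□(a → ¬b), w0
4. a → ¬b, w0
5. ¬b, w0
6. ¬□(a → ¬b), w1
7. a → ¬b, w1
8. ¬b, w1
9. ¬(a → ¬b), w2
10. a, w2
11. b, w2
Accessibility: w0Rw0, w0Rw1, w1Rw0, w1Rw1, w1Rw2, w2Rw1, w2Rw2
The negation has an open branch (countermodel exists).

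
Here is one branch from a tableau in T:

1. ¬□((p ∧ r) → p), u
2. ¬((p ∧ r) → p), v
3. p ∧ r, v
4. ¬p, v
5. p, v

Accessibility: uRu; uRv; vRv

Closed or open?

Both p and ¬p appear at v.

Closed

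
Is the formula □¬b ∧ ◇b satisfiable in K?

1. □¬b ∧ ◇b, 0
2. □¬b, 0
3. ◇b, 0
4. b, 1
5. ¬b, 1
Accessibility: 0R1
Branch closes: b and ¬b both at 1.
Every branch closes; the branch above is one of them.

No, unsatisfiable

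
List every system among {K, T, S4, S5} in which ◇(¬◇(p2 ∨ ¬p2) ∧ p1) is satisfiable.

T-tableau for the formula:
1. ◇(¬◇(p2 ∨ ¬p2) ∧ p1), w0
2. ¬◇(p2 ∨ ¬p2) ∧ p1, w1   [◇-rule on 1: fresh world w1, w0Rw1]
3. ¬◇(p2 ∨ ¬p2), w1   [∧-rule on 2]
4. p1, w1   [∧-rule on 2]
5. ¬(p2 ∨ ¬p2), w1   [¬◇-rule on 3 via w1Rw1]
6. ¬p2, w1   [¬∨-rule on 5]
7. p2, w1   [¬∨-rule on 5]
Accessibility: w0Rw0, w0Rw1, w1Rw1
Branch closes: p2 and ¬p2 both at w1.
Every branch closes (one shown): unsatisfiable in T, hence also in S4, S5 (every S4/S5-frame is a T-frame).
K-tableau for the formula:
1. ◇(¬◇(p2 ∨ ¬p2) ∧ p1), w0
2. ¬◇(p2 ∨ ¬p2) ∧ p1, w1   [◇-rule on 1: fresh world w1, w0Rw1]
3. ¬◇(p2 ∨ ¬p2), w1   [∧-rule on 2]
4. p1, w1   [∧-rule on 2]
Accessibility: w0Rw1
Complete open branch: satisfiable in K.

K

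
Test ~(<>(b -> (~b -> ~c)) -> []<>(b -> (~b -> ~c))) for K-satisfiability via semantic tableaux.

1. ~(<>(b -> (~b -> ~c)) -> []<>(b -> (~b -> ~c))), 0
2. <>(b -> (~b -> ~c)), 0   [~->-rule on 1]
3. ~[]<>(b -> (~b -> ~c)), 0   [~->-rule on 1]
4. b -> (~b -> ~c), 1   [<>-rule on 2: fresh world 1, 0R1]
5. ~b -> ~c, 1   [->-rule on 4 (branches; this branch)]
6. ~c, 1   [->-rule on 5 (branches; this branch)]
7. ~<>(b -> (~b -> ~c)), 2   [~[]-rule on 3: fresh world 2, 0R2]
Accessibility: 0R1, 0R2

Yes, satisfiable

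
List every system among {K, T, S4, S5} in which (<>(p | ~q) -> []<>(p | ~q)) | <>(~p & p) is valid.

S5

S4-tableau for the negation ~((<>(p | ~q) -> []<>(p | ~q)) | <>(~p & p)):
1. ~((<>(p | ~q) -> []<>(p | ~q)) | <>(~p & p)), 0
2. ~(<>(p | ~q) -> []<>(p | ~q)), 0
3. ~<>(~p & p), 0
4. <>(p | ~q), 0
5. ~[]<>(p | ~q), 0
6. ~(~p & p), 0
7. ~p, 0
8. p | ~q, 1
9. ~(~p & p), 1
10. ~q, 1
11. ~p, 1
12. ~<>(p | ~q), 2
13. ~(~p & p), 2
14. ~(p | ~q), 2
15. ~p, 2
16. q, 2
Accessibility: 0R0, 0R1, 0R2, 1R1, 2R2
Complete open branch: countermodel on an S4-frame, so not valid in S4, nor in K, T (the same frame is also a K-frame and a T-frame).
S5-tableau for the negation ~((<>(p | ~q) -> []<>(p | ~q)) | <>(~p & p)):
1. ~((<>(p | ~q) -> []<>(p | ~q)) | <>(~p & p)), 0
2. ~(<>(p | ~q) -> []<>(p | ~q)), 0
3. ~<>(~p & p), 0
4. <>(p | ~q), 0
5. ~[]<>(p | ~q), 0
6. ~(~p & p), 0
7. ~p, 0
8. p | ~q, 1
9. ~(~p & p), 1
10. ~q, 1
11. ~p, 1
12. ~<>(p | ~q), 2
13. ~(~p & p), 2
14. ~(p | ~q), 0
15. q, 0
16. ~(p | ~q), 1
17. q, 1
Accessibility: 0R0, 0R1, 0R2, 1R0, 1R1, 1R2, 2R0, 2R1, 2R2
Branch closes: q and ~q both at 1.
Every branch closes (one shown): valid in S5.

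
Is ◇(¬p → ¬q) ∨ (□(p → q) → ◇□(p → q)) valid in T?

Yes, valid

Tableau for the negation ¬(◇(¬p → ¬q) ∨ (□(p → q) → ◇□(p → q))):
1. ¬(◇(¬p → ¬q) ∨ (□(p → q) → ◇□(p → q))), w0
2. ¬◇(¬p → ¬q), w0
3. ¬(□(p → q) → ◇□(p → q)), w0
4. □(p → q), w0
5. ¬◇□(p → q), w0
6. ¬(¬p → ¬q), w0
7. ¬p, w0
8. q, w0
9. p → q, w0
10. ¬□(p → q), w0
11. ¬(p → q), w1
12. p, w1
13. ¬q, w1
14. ¬(¬p → ¬q), w1
15. ¬p, w1
16. q, w1
Accessibility: w0Rw0, w0Rw1, w1Rw1
Branch closes: p and ¬p both at w1.
All branches of the negation close; one closing branch shown above.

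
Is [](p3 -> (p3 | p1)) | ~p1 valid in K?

Valid

Tableau for the negation ~([](p3 -> (p3 | p1)) | ~p1):
1. ~([](p3 -> (p3 | p1)) | ~p1), w0
2. ~[](p3 -> (p3 | p1)), w0
3. p1, w0
4. ~(p3 -> (p3 | p1)), w1
5. p3, w1
6. ~(p3 | p1), w1
7. ~p3, w1
8. ~p1, w1
Accessibility: w0Rw1
Branch closes: p3 and ~p3 both at w1.
All branches of the negation close; one closing branch shown above.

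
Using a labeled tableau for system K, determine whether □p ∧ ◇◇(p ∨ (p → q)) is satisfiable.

1. □p ∧ ◇◇(p ∨ (p → q)), w0
2. □p, w0   [∧-rule on 1]
3. ◇◇(p ∨ (p → q)), w0   [∧-rule on 1]
4. ◇(p ∨ (p → q)), w1   [◇-rule on 3: fresh world w1, w0Rw1]
5. p, w1   [□-rule on 2 via w0Rw1]
6. p ∨ (p → q), w2   [◇-rule on 4: fresh world w2, w1Rw2]
7. p → q, w2   [∨-rule on 6 (branches; this branch)]
8. q, w2   [→-rule on 7 (branches; this branch)]
Accessibility: w0Rw1, w1Rw2

Yes, satisfiable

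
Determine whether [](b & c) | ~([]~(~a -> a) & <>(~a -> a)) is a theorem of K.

Valid in K

Tableau for the negation ~([](b & c) | ~([]~(~a -> a) & <>(~a -> a))):
1. ~([](b & c) | ~([]~(~a -> a) & <>(~a -> a))), 0
2. ~[](b & c), 0
3. []~(~a -> a) & <>(~a -> a), 0
4. []~(~a -> a), 0
5. <>(~a -> a), 0
6. ~(b & c), 1
7. ~(~a -> a), 1
8. ~a, 1
9. ~c, 1
10. ~a -> a, 2
11. ~(~a -> a), 2
12. ~a, 2
13. a, 2
Accessibility: 0R1, 0R2
Branch closes: a and ~a both at 2.
All branches of the negation close; one closing branch shown above.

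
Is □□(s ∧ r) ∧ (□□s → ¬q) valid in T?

Not valid

Tableau for the negation ¬(□□(s ∧ r) ∧ (□□s → ¬q)):
1. ¬(□□(s ∧ r) ∧ (□□s → ¬q)), 0
2. ¬(□□s → ¬q), 0
3. □□s, 0
4. q, 0
5. □s, 0
6. s, 0
Accessibility: 0R0
The negation has an open branch (countermodel exists).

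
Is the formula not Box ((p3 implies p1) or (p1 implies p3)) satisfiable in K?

1. not Box ((p3 implies p1) or (p1 implies p3)), w0
2. not ((p3 implies p1) or (p1 implies p3)), w1   [neg-Box-rule on 1: fresh world w1, w0Rw1]
3. not (p3 implies p1), w1   [neg-or-rule on 2]
4. not (p1 implies p3), w1   [neg-or-rule on 2]
5. p3, w1   [neg-implies-rule on 3]
6. not p1, w1   [neg-implies-rule on 3]
7. p1, w1   [neg-implies-rule on 4]
8. not p3, w1   [neg-implies-rule on 4]
Accessibility: w0Rw1
Branch closes: p1 and not p1 both at w1.
Every branch closes; the branch above is one of them.

Unsatisfiable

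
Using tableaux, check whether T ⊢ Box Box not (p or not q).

No, not valid

Tableau for the negation not Box Box not (p or not q):
1. not Box Box not (p or not q), w0
2. not Box not (p or not q), w1
3. p or not q, w2
4. not q, w2
Accessibility: w0Rw0, w0Rw1, w1Rw1, w1Rw2, w2Rw2
The negation has an open branch (countermodel exists).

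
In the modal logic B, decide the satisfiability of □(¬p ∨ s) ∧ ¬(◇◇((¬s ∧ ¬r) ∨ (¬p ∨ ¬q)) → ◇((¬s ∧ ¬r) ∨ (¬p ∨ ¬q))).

Satisfiable (open branch found)

1. □(¬p ∨ s) ∧ ¬(◇◇((¬s ∧ ¬r) ∨ (¬p ∨ ¬q)) → ◇((¬s ∧ ¬r) ∨ (¬p ∨ ¬q))), 0
2. □(¬p ∨ s), 0   [∧-rule on 1]
3. ¬(◇◇((¬s ∧ ¬r) ∨ (¬p ∨ ¬q)) → ◇((¬s ∧ ¬r) ∨ (¬p ∨ ¬q))), 0   [∧-rule on 1]
4. ◇◇((¬s ∧ ¬r) ∨ (¬p ∨ ¬q)), 0   [¬→-rule on 3]
5. ¬◇((¬s ∧ ¬r) ∨ (¬p ∨ ¬q)), 0   [¬→-rule on 3]
6. ¬p ∨ s, 0   [□-rule on 2 via 0R0]
7. ¬((¬s ∧ ¬r) ∨ (¬p ∨ ¬q)), 0   [¬◇-rule on 5 via 0R0]
8. ¬(¬s ∧ ¬r), 0   [¬∨-rule on 7]
9. ¬(¬p ∨ ¬q), 0   [¬∨-rule on 7]
10. p, 0   [¬∨-rule on 9]
11. q, 0   [¬∨-rule on 9]
12. s, 0   [∨-rule on 6 (branches; this branch)]
13. r, 0   [¬∧-rule on 8 (branches; this branch)]
14. ◇((¬s ∧ ¬r) ∨ (¬p ∨ ¬q)), 1   [◇-rule on 4: fresh world 1, 0R1]
15. ¬p ∨ s, 1   [□-rule on 2 via 0R1]
16. ¬((¬s ∧ ¬r) ∨ (¬p ∨ ¬q)), 1   [¬◇-rule on 5 via 0R1]
17. ¬(¬s ∧ ¬r), 1   [¬∨-rule on 16]
18. ¬(¬p ∨ ¬q), 1   [¬∨-rule on 16]
19. p, 1   [¬∨-rule on 18]
20. q, 1   [¬∨-rule on 18]
21. s, 1   [∨-rule on 15 (branches; this branch)]
22. r, 1   [¬∧-rule on 17 (branches; this branch)]
23. (¬s ∧ ¬r) ∨ (¬p ∨ ¬q), 2   [◇-rule on 14: fresh world 2, 1R2]
24. ¬p ∨ ¬q, 2   [∨-rule on 23 (branches; this branch)]
25. ¬q, 2   [∨-rule on 24 (branches; this branch)]
Accessibility: 0R0, 0R1, 1R0, 1R1, 1R2, 2R1, 2R2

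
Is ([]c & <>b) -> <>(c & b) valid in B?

Tableau for the negation ~(([]c & <>b) -> <>(c & b)):
1. ~(([]c & <>b) -> <>(c & b)), w0
2. []c & <>b, w0
3. ~<>(c & b), w0
4. []c, w0
5. <>b, w0
6. ~(c & b), w0
7. c, w0
8. ~b, w0
9. b, w1
10. ~(c & b), w1
11. c, w1
12. ~b, w1
Accessibility: w0Rw0, w0Rw1, w1Rw0, w1Rw1
Branch closes: b and ~b both at w1.
Every branch of the negation's tableau closes; the branch above is one of them.

Yes, valid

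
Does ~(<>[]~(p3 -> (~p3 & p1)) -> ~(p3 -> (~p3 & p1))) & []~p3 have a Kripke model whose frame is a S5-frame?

1. ~(<>[]~(p3 -> (~p3 & p1)) -> ~(p3 -> (~p3 & p1))) & []~p3, u
2. ~(<>[]~(p3 -> (~p3 & p1)) -> ~(p3 -> (~p3 & p1))), u
3. []~p3, u
4. <>[]~(p3 -> (~p3 & p1)), u
5. p3 -> (~p3 & p1), u
6. ~p3, u
7. ~p3 & p1, u
8. p1, u
9. []~(p3 -> (~p3 & p1)), v
10. ~p3, v
11. ~(p3 -> (~p3 & p1)), u
12. p3, u
13. ~(~p3 & p1), u
Accessibility: uRu, uRv, vRu, vRv
Branch closes: p3 and ~p3 both at u.
All branches of the tableau close; one closing branch shown above.

No, unsatisfiable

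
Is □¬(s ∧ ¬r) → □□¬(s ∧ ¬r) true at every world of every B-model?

Invalid (countermodel exists)

Tableau for the negation ¬(□¬(s ∧ ¬r) → □□¬(s ∧ ¬r)):
1. ¬(□¬(s ∧ ¬r) → □□¬(s ∧ ¬r)), u
2. □¬(s ∧ ¬r), u   [¬→-rule on 1]
3. ¬□□¬(s ∧ ¬r), u   [¬→-rule on 1]
4. ¬(s ∧ ¬r), u   [□-rule on 2 via uRu]
5. r, u   [¬∧-rule on 4 (branches; this branch)]
6. ¬□¬(s ∧ ¬r), v   [¬□-rule on 3: fresh world v, uRv]
7. ¬(s ∧ ¬r), v   [□-rule on 2 via uRv]
8. r, v   [¬∧-rule on 7 (branches; this branch)]
9. s ∧ ¬r, w   [¬□-rule on 6: fresh world w, vRw]
10. s, w   [∧-rule on 9]
11. ¬r, w   [∧-rule on 9]
Accessibility: uRu, uRv, vRu, vRv, vRw, wRv, wRw
The negation has an open branch (countermodel exists).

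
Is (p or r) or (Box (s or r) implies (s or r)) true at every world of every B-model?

Tableau for the negation not ((p or r) or (Box (s or r) implies (s or r))):
1. not ((p or r) or (Box (s or r) implies (s or r))), u
2. not (p or r), u
3. not (Box (s or r) implies (s or r)), u
4. not p, u
5. not r, u
6. Box (s or r), u
7. not (s or r), u
8. not s, u
9. s or r, u
10. r, u
Accessibility: uRu
Branch closes: r and not r both at u.
All branches of the negation close; one closing branch shown above.

Yes, valid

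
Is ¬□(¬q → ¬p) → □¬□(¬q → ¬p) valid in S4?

Not valid

Tableau for the negation ¬(¬□(¬q → ¬p) → □¬□(¬q → ¬p)):
1. ¬(¬□(¬q → ¬p) → □¬□(¬q → ¬p)), w0
2. ¬□(¬q → ¬p), w0
3. ¬□¬□(¬q → ¬p), w0
4. ¬(¬q → ¬p), w1
5. ¬q, w1
6. p, w1
7. □(¬q → ¬p), w2
8. ¬q → ¬p, w2
9. ¬p, w2
Accessibility: w0Rw0, w0Rw1, w0Rw2, w1Rw1, w2Rw2
The negation has an open branch (countermodel exists).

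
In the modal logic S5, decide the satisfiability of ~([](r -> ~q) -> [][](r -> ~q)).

No, unsatisfiable

1. ~([](r -> ~q) -> [][](r -> ~q)), u
2. [](r -> ~q), u
3. ~[][](r -> ~q), u
4. r -> ~q, u
5. ~q, u
6. ~[](r -> ~q), v
7. r -> ~q, v
8. ~q, v
9. ~(r -> ~q), w
10. r, w
11. q, w
12. r -> ~q, w
13. ~q, w
Accessibility: uRu, uRv, uRw, vRu, vRv, vRw, wRu, wRv, wRw
Branch closes: q and ~q both at w.
All branches of the tableau close; one closing branch shown above.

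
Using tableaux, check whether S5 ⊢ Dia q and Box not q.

Not valid

Tableau for the negation not (Dia q and Box not q):
1. not (Dia q and Box not q), 0
2. not Box not q, 0
3. q, 1
Accessibility: 0R0, 0R1, 1R0, 1R1
The negation has an open branch (countermodel exists).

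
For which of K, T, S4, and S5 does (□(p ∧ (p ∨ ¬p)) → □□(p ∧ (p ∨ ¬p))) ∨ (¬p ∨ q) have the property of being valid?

S4, S5

T-tableau for the negation ¬((□(p ∧ (p ∨ ¬p)) → □□(p ∧ (p ∨ ¬p))) ∨ (¬p ∨ q)):
1. ¬((□(p ∧ (p ∨ ¬p)) → □□(p ∧ (p ∨ ¬p))) ∨ (¬p ∨ q)), u
2. ¬(□(p ∧ (p ∨ ¬p)) → □□(p ∧ (p ∨ ¬p))), u
3. ¬(¬p ∨ q), u
4. □(p ∧ (p ∨ ¬p)), u
5. ¬□□(p ∧ (p ∨ ¬p)), u
6. p, u
7. ¬q, u
8. p ∧ (p ∨ ¬p), u
9. p ∨ ¬p, u
10. ¬□(p ∧ (p ∨ ¬p)), v
11. p ∧ (p ∨ ¬p), v
12. p, v
13. p ∨ ¬p, v
14. ¬(p ∧ (p ∨ ¬p)), w
15. ¬p, w
Accessibility: uRu, uRv, vRv, vRw, wRw
Complete open branch: countermodel on a T-frame, so not valid in T, nor in K (the same frame is also a K-frame).
S4-tableau for the negation ¬((□(p ∧ (p ∨ ¬p)) → □□(p ∧ (p ∨ ¬p))) ∨ (¬p ∨ q)):
1. ¬((□(p ∧ (p ∨ ¬p)) → □□(p ∧ (p ∨ ¬p))) ∨ (¬p ∨ q)), u
2. ¬(□(p ∧ (p ∨ ¬p)) → □□(p ∧ (p ∨ ¬p))), u
3. ¬(¬p ∨ q), u
4. □(p ∧ (p ∨ ¬p)), u
5. ¬□□(p ∧ (p ∨ ¬p)), u
6. p, u
7. ¬q, u
8. p ∧ (p ∨ ¬p), u
9. p ∨ ¬p, u
10. ¬□(p ∧ (p ∨ ¬p)), v
11. p ∧ (p ∨ ¬p), v
12. p, v
13. p ∨ ¬p, v
14. ¬(p ∧ (p ∨ ¬p)), w
15. p ∧ (p ∨ ¬p), w
16. p, w
17. p ∨ ¬p, w
18. ¬(p ∨ ¬p), w
19. ¬p, w
Accessibility: uRu, uRv, uRw, vRv, vRw, wRw
Branch closes: p and ¬p both at w.
Every branch closes (one shown): valid in S4, hence also in S5 (every theorem of S4 is a theorem of S5).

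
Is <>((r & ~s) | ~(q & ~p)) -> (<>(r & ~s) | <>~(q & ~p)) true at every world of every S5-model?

Valid

Tableau for the negation ~(<>((r & ~s) | ~(q & ~p)) -> (<>(r & ~s) | <>~(q & ~p))):
1. ~(<>((r & ~s) | ~(q & ~p)) -> (<>(r & ~s) | <>~(q & ~p))), w0
2. <>((r & ~s) | ~(q & ~p)), w0
3. ~(<>(r & ~s) | <>~(q & ~p)), w0
4. ~<>(r & ~s), w0
5. ~<>~(q & ~p), w0
6. ~(r & ~s), w0
7. q & ~p, w0
8. q, w0
9. ~p, w0
10. s, w0
11. (r & ~s) | ~(q & ~p), w1
12. ~(r & ~s), w1
13. q & ~p, w1
14. q, w1
15. ~p, w1
16. ~(q & ~p), w1
17. s, w1
18. p, w1
Accessibility: w0Rw0, w0Rw1, w1Rw0, w1Rw1
Branch closes: p and ~p both at w1.
All branches of the negation close; one closing branch shown above.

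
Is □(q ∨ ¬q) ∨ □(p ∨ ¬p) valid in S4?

Yes, valid

Tableau for the negation ¬(□(q ∨ ¬q) ∨ □(p ∨ ¬p)):
1. ¬(□(q ∨ ¬q) ∨ □(p ∨ ¬p)), w0
2. ¬□(q ∨ ¬q), w0   [¬∨-rule on 1]
3. ¬□(p ∨ ¬p), w0   [¬∨-rule on 1]
4. ¬(q ∨ ¬q), w1   [¬□-rule on 2: fresh world w1, w0Rw1]
5. ¬q, w1   [¬∨-rule on 4]
6. q, w1   [¬∨-rule on 4]
Accessibility: w0Rw0, w0Rw1, w1Rw1
Branch closes: q and ¬q both at w1.
Every branch of the negation's tableau closes; the branch above is one of them.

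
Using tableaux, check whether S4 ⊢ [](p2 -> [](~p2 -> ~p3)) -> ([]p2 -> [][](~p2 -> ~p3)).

Tableau for the negation ~([](p2 -> [](~p2 -> ~p3)) -> ([]p2 -> [][](~p2 -> ~p3))):
1. ~([](p2 -> [](~p2 -> ~p3)) -> ([]p2 -> [][](~p2 -> ~p3))), w0
2. [](p2 -> [](~p2 -> ~p3)), w0   [~->-rule on 1]
3. ~([]p2 -> [][](~p2 -> ~p3)), w0   [~->-rule on 1]
4. []p2, w0   [~->-rule on 3]
5. ~[][](~p2 -> ~p3), w0   [~->-rule on 3]
6. p2 -> [](~p2 -> ~p3), w0   [[]-rule on 2 via w0Rw0]
7. p2, w0   [[]-rule on 4 via w0Rw0]
8. [](~p2 -> ~p3), w0   [->-rule on 6 (branches; this branch)]
9. ~p2 -> ~p3, w0   [[]-rule on 8 via w0Rw0]
10. ~p3, w0   [->-rule on 9 (branches; this branch)]
11. ~[](~p2 -> ~p3), w1   [~[]-rule on 5: fresh world w1, w0Rw1]
12. p2 -> [](~p2 -> ~p3), w1   [[]-rule on 2 via w0Rw1]
13. p2, w1   [[]-rule on 4 via w0Rw1]
14. ~p2 -> ~p3, w1   [[]-rule on 8 via w0Rw1]
15. [](~p2 -> ~p3), w1   [->-rule on 12 (branches; this branch)]
16. ~p3, w1   [->-rule on 14 (branches; this branch)]
17. ~(~p2 -> ~p3), w2   [~[]-rule on 11: fresh world w2, w1Rw2]
18. ~p2, w2   [~->-rule on 17]
19. p3, w2   [~->-rule on 17]
20. p2 -> [](~p2 -> ~p3), w2   [[]-rule on 2 via w0Rw2]
21. p2, w2   [[]-rule on 4 via w0Rw2]
Accessibility: w0Rw0, w0Rw1, w0Rw2, w1Rw1, w1Rw2, w2Rw2
Branch closes: p2 and ~p2 both at w2.
All branches of the negation close; one closing branch shown above.

Valid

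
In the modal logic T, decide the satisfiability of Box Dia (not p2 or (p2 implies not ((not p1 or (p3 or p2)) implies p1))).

Satisfiable

1. Box Dia (not p2 or (p2 implies not ((not p1 or (p3 or p2)) implies p1))), u
2. Dia (not p2 or (p2 implies not ((not p1 or (p3 or p2)) implies p1))), u
3. not p2 or (p2 implies not ((not p1 or (p3 or p2)) implies p1)), v
4. Dia (not p2 or (p2 implies not ((not p1 or (p3 or p2)) implies p1))), v
5. p2 implies not ((not p1 or (p3 or p2)) implies p1), v
6. not ((not p1 or (p3 or p2)) implies p1), v
7. not p1 or (p3 or p2), v
8. not p1, v
9. p3 or p2, v
10. p2, v
11. not p2 or (p2 implies not ((not p1 or (p3 or p2)) implies p1)), w
12. p2 implies not ((not p1 or (p3 or p2)) implies p1), w
13. not ((not p1 or (p3 or p2)) implies p1), w
14. not p1 or (p3 or p2), w
15. not p1, w
16. p3 or p2, w
17. p2, w
Accessibility: uRu, uRv, vRv, vRw, wRw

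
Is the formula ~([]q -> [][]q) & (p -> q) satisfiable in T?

1. ~([]q -> [][]q) & (p -> q), u
2. ~([]q -> [][]q), u
3. p -> q, u
4. []q, u
5. ~[][]q, u
6. q, u
7. ~[]q, v
8. q, v
9. ~q, w
Accessibility: uRu, uRv, vRv, vRw, wRw

Satisfiable (open branch found)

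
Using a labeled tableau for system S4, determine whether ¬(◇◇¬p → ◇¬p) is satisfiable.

Unsatisfiable (every branch closes)

1. ¬(◇◇¬p → ◇¬p), u
2. ◇◇¬p, u   [¬→-rule on 1]
3. ¬◇¬p, u   [¬→-rule on 1]
4. p, u   [¬◇-rule on 3 via uRu]
5. ◇¬p, v   [◇-rule on 2: fresh world v, uRv]
6. p, v   [¬◇-rule on 3 via uRv]
7. ¬p, w   [◇-rule on 5: fresh world w, vRw]
8. p, w   [¬◇-rule on 3 via uRw]
Accessibility: uRu, uRv, uRw, vRv, vRw, wRw
Branch closes: p and ¬p both at w.
Every branch closes; the branch above is one of them.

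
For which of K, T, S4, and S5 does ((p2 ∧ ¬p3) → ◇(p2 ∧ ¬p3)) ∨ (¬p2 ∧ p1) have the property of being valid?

K-tableau for the negation ¬(((p2 ∧ ¬p3) → ◇(p2 ∧ ¬p3)) ∨ (¬p2 ∧ p1)):
1. ¬(((p2 ∧ ¬p3) → ◇(p2 ∧ ¬p3)) ∨ (¬p2 ∧ p1)), 0
2. ¬((p2 ∧ ¬p3) → ◇(p2 ∧ ¬p3)), 0   [¬∨-rule on 1]
3. ¬(¬p2 ∧ p1), 0   [¬∨-rule on 1]
4. p2 ∧ ¬p3, 0   [¬→-rule on 2]
5. ¬◇(p2 ∧ ¬p3), 0   [¬→-rule on 2]
6. p2, 0   [∧-rule on 4]
7. ¬p3, 0   [∧-rule on 4]
8. ¬p1, 0   [¬∧-rule on 3 (branches; this branch)]
Complete open branch: countermodel on a K-frame, so not valid in K.
T-tableau for the negation ¬(((p2 ∧ ¬p3) → ◇(p2 ∧ ¬p3)) ∨ (¬p2 ∧ p1)):
1. ¬(((p2 ∧ ¬p3) → ◇(p2 ∧ ¬p3)) ∨ (¬p2 ∧ p1)), 0
2. ¬((p2 ∧ ¬p3) → ◇(p2 ∧ ¬p3)), 0   [¬∨-rule on 1]
3. ¬(¬p2 ∧ p1), 0   [¬∨-rule on 1]
4. p2 ∧ ¬p3, 0   [¬→-rule on 2]
5. ¬◇(p2 ∧ ¬p3), 0   [¬→-rule on 2]
6. p2, 0   [∧-rule on 4]
7. ¬p3, 0   [∧-rule on 4]
8. ¬(p2 ∧ ¬p3), 0   [¬◇-rule on 5 via 0R0]
9. ¬p1, 0   [¬∧-rule on 3 (branches; this branch)]
10. p3, 0   [¬∧-rule on 8 (branches; this branch)]
Accessibility: 0R0
Branch closes: p3 and ¬p3 both at 0.
Every branch closes (one shown): valid in T, hence also in S4, S5 (every theorem of T is a theorem of S4 and S5).

T, S4, S5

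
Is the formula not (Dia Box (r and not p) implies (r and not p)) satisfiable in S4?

1. not (Dia Box (r and not p) implies (r and not p)), 0
2. Dia Box (r and not p), 0   [neg-implies-rule on 1]
3. not (r and not p), 0   [neg-implies-rule on 1]
4. p, 0   [neg-and-rule on 3 (branches; this branch)]
5. Box (r and not p), 1   [Dia-rule on 2: fresh world 1, 0R1]
6. r and not p, 1   [Box-rule on 5 via 1R1]
7. r, 1   [and-rule on 6]
8. not p, 1   [and-rule on 6]
Accessibility: 0R0, 0R1, 1R1

Satisfiable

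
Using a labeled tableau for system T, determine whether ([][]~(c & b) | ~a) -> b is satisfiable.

1. ([][]~(c & b) | ~a) -> b, w0
2. b, w0
Accessibility: w0Rw0

Satisfiable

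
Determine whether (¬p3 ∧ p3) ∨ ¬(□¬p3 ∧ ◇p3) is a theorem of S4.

Tableau for the negation ¬((¬p3 ∧ p3) ∨ ¬(□¬p3 ∧ ◇p3)):
1. ¬((¬p3 ∧ p3) ∨ ¬(□¬p3 ∧ ◇p3)), w0
2. ¬(¬p3 ∧ p3), w0
3. □¬p3 ∧ ◇p3, w0
4. □¬p3, w0
5. ◇p3, w0
6. ¬p3, w0
7. p3, w1
8. ¬p3, w1
Accessibility: w0Rw0, w0Rw1, w1Rw1
Branch closes: p3 and ¬p3 both at w1.
Every branch of the negation's tableau closes; the branch above is one of them.

Yes, valid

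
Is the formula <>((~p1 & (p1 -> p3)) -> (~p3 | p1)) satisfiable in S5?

1. <>((~p1 & (p1 -> p3)) -> (~p3 | p1)), u
2. (~p1 & (p1 -> p3)) -> (~p3 | p1), v
3. ~p3 | p1, v
4. p1, v
Accessibility: uRu, uRv, vRu, vRv

Yes, satisfiable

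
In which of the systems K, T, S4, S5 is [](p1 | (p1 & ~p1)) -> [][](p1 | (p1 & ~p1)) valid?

S4-tableau for the negation ~([](p1 | (p1 & ~p1)) -> [][](p1 | (p1 & ~p1))):
1. ~([](p1 | (p1 & ~p1)) -> [][](p1 | (p1 & ~p1))), 0
2. [](p1 | (p1 & ~p1)), 0
3. ~[][](p1 | (p1 & ~p1)), 0
4. p1 | (p1 & ~p1), 0
5. p1, 0
6. ~[](p1 | (p1 & ~p1)), 1
7. p1 | (p1 & ~p1), 1
8. p1, 1
9. ~(p1 | (p1 & ~p1)), 2
10. ~p1, 2
11. ~(p1 & ~p1), 2
12. p1 | (p1 & ~p1), 2
13. p1 & ~p1, 2
14. p1, 2
Accessibility: 0R0, 0R1, 0R2, 1R1, 1R2, 2R2
Branch closes: p1 and ~p1 both at 2.
Every branch closes (one shown): valid in S4, hence also in S5 (every theorem of S4 is a theorem of S5).
T-tableau for the negation ~([](p1 | (p1 & ~p1)) -> [][](p1 | (p1 & ~p1))):
1. ~([](p1 | (p1 & ~p1)) -> [][](p1 | (p1 & ~p1))), 0
2. [](p1 | (p1 & ~p1)), 0
3. ~[][](p1 | (p1 & ~p1)), 0
4. p1 | (p1 & ~p1), 0
5. p1, 0
6. ~[](p1 | (p1 & ~p1)), 1
7. p1 | (p1 & ~p1), 1
8. p1, 1
9. ~(p1 | (p1 & ~p1)), 2
10. ~p1, 2
11. ~(p1 & ~p1), 2
Accessibility: 0R0, 0R1, 1R1, 1R2, 2R2
Complete open branch: countermodel on a T-frame, so not valid in T, nor in K (the same frame is also a K-frame).

S4, S5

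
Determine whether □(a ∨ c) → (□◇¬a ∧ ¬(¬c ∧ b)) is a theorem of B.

Not valid

Tableau for the negation ¬(□(a ∨ c) → (□◇¬a ∧ ¬(¬c ∧ b))):
1. ¬(□(a ∨ c) → (□◇¬a ∧ ¬(¬c ∧ b))), 0
2. □(a ∨ c), 0   [¬→-rule on 1]
3. ¬(□◇¬a ∧ ¬(¬c ∧ b)), 0   [¬→-rule on 1]
4. a ∨ c, 0   [□-rule on 2 via 0R0]
5. ¬c ∧ b, 0   [¬∧-rule on 3 (branches; this branch)]
6. ¬c, 0   [∧-rule on 5]
7. b, 0   [∧-rule on 5]
8. a, 0   [∨-rule on 4 (branches; this branch)]
Accessibility: 0R0
The negation has an open branch (countermodel exists).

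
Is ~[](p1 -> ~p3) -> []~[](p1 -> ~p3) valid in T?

Invalid (countermodel exists)

Tableau for the negation ~(~[](p1 -> ~p3) -> []~[](p1 -> ~p3)):
1. ~(~[](p1 -> ~p3) -> []~[](p1 -> ~p3)), w0
2. ~[](p1 -> ~p3), w0
3. ~[]~[](p1 -> ~p3), w0
4. ~(p1 -> ~p3), w1
5. p1, w1
6. p3, w1
7. [](p1 -> ~p3), w2
8. p1 -> ~p3, w2
9. ~p3, w2
Accessibility: w0Rw0, w0Rw1, w0Rw2, w1Rw1, w2Rw2
The negation has an open branch (countermodel exists).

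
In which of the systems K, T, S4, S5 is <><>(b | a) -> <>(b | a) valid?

S4, S5

S4-tableau for the negation ~(<><>(b | a) -> <>(b | a)):
1. ~(<><>(b | a) -> <>(b | a)), 0
2. <><>(b | a), 0
3. ~<>(b | a), 0
4. ~(b | a), 0
5. ~b, 0
6. ~a, 0
7. <>(b | a), 1
8. ~(b | a), 1
9. ~b, 1
10. ~a, 1
11. b | a, 2
12. ~(b | a), 2
13. ~b, 2
14. ~a, 2
15. a, 2
Accessibility: 0R0, 0R1, 0R2, 1R1, 1R2, 2R2
Branch closes: a and ~a both at 2.
Every branch closes (one shown): valid in S4, hence also in S5 (every theorem of S4 is a theorem of S5).
T-tableau for the negation ~(<><>(b | a) -> <>(b | a)):
1. ~(<><>(b | a) -> <>(b | a)), 0
2. <><>(b | a), 0
3. ~<>(b | a), 0
4. ~(b | a), 0
5. ~b, 0
6. ~a, 0
7. <>(b | a), 1
8. ~(b | a), 1
9. ~b, 1
10. ~a, 1
11. b | a, 2
12. a, 2
Accessibility: 0R0, 0R1, 1R1, 1R2, 2R2
Complete open branch: countermodel on a T-frame, so not valid in T, nor in K (the same frame is also a K-frame).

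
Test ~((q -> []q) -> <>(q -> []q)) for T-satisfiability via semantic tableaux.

1. ~((q -> []q) -> <>(q -> []q)), 0
2. q -> []q, 0   [~->-rule on 1]
3. ~<>(q -> []q), 0   [~->-rule on 1]
4. ~(q -> []q), 0   [~<>-rule on 3 via 0R0]
5. q, 0   [~->-rule on 4]
6. ~[]q, 0   [~->-rule on 4]
7. []q, 0   [->-rule on 2 (branches; this branch)]
8. ~q, 1   [~[]-rule on 6: fresh world 1, 0R1]
9. ~(q -> []q), 1   [~<>-rule on 3 via 0R1]
10. q, 1   [~->-rule on 9]
11. ~[]q, 1   [~->-rule on 9]
Accessibility: 0R0, 0R1, 1R1
Branch closes: q and ~q both at 1.
Every branch closes; the branch above is one of them.

Unsatisfiable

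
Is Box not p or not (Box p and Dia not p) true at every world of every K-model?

Tableau for the negation not (Box not p or not (Box p and Dia not p)):
1. not (Box not p or not (Box p and Dia not p)), u
2. not Box not p, u   [neg-or-rule on 1]
3. Box p and Dia not p, u   [neg-or-rule on 1]
4. Box p, u   [and-rule on 3]
5. Dia not p, u   [and-rule on 3]
6. p, v   [neg-Box-rule on 2: fresh world v, uRv]
7. not p, w   [Dia-rule on 5: fresh world w, uRw]
8. p, w   [Box-rule on 4 via uRw]
Accessibility: uRv, uRw
Branch closes: p and not p both at w.
Every branch of the negation's tableau closes; the branch above is one of them.

Yes, valid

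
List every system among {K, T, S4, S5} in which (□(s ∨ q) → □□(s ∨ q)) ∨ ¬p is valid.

S4, S5

S4-tableau for the negation ¬((□(s ∨ q) → □□(s ∨ q)) ∨ ¬p):
1. ¬((□(s ∨ q) → □□(s ∨ q)) ∨ ¬p), 0
2. ¬(□(s ∨ q) → □□(s ∨ q)), 0
3. p, 0
4. □(s ∨ q), 0
5. ¬□□(s ∨ q), 0
6. s ∨ q, 0
7. q, 0
8. ¬□(s ∨ q), 1
9. s ∨ q, 1
10. q, 1
11. ¬(s ∨ q), 2
12. ¬s, 2
13. ¬q, 2
14. s ∨ q, 2
15. q, 2
Accessibility: 0R0, 0R1, 0R2, 1R1, 1R2, 2R2
Branch closes: q and ¬q both at 2.
Every branch closes (one shown): valid in S4, hence also in S5 (every theorem of S4 is a theorem of S5).
T-tableau for the negation ¬((□(s ∨ q) → □□(s ∨ q)) ∨ ¬p):
1. ¬((□(s ∨ q) → □□(s ∨ q)) ∨ ¬p), 0
2. ¬(□(s ∨ q) → □□(s ∨ q)), 0
3. p, 0
4. □(s ∨ q), 0
5. ¬□□(s ∨ q), 0
6. s ∨ q, 0
7. q, 0
8. ¬□(s ∨ q), 1
9. s ∨ q, 1
10. q, 1
11. ¬(s ∨ q), 2
12. ¬s, 2
13. ¬q, 2
Accessibility: 0R0, 0R1, 1R1, 1R2, 2R2
Complete open branch: countermodel on a T-frame, so not valid in T, nor in K (the same frame is also a K-frame).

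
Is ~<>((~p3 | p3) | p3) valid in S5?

Tableau for the negation <>((~p3 | p3) | p3):
1. <>((~p3 | p3) | p3), 0
2. (~p3 | p3) | p3, 1   [<>-rule on 1: fresh world 1, 0R1]
3. p3, 1   [|-rule on 2 (branches; this branch)]
Accessibility: 0R0, 0R1, 1R0, 1R1
The negation has an open branch (countermodel exists).

Not valid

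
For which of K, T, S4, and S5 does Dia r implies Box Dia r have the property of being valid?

S5

S5-tableau for the negation not (Dia r implies Box Dia r):
1. not (Dia r implies Box Dia r), w0
2. Dia r, w0
3. not Box Dia r, w0
4. r, w1
5. not Dia r, w2
6. not r, w0
7. not r, w1
Accessibility: w0Rw0, w0Rw1, w0Rw2, w1Rw0, w1Rw1, w1Rw2, w2Rw0, w2Rw1, w2Rw2
Branch closes: r and not r both at w1.
Every branch closes (one shown): valid in S5.
S4-tableau for the negation not (Dia r implies Box Dia r):
1. not (Dia r implies Box Dia r), w0
2. Dia r, w0
3. not Box Dia r, w0
4. r, w1
5. not Dia r, w2
6. not r, w2
Accessibility: w0Rw0, w0Rw1, w0Rw2, w1Rw1, w2Rw2
Complete open branch: countermodel on an S4-frame, so not valid in S4, nor in K, T (the same frame is also a K-frame and a T-frame).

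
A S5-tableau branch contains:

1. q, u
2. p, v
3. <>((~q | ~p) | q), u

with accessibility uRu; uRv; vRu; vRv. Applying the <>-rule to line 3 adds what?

a fresh world w with uRw, and (~q | ~p) | q at w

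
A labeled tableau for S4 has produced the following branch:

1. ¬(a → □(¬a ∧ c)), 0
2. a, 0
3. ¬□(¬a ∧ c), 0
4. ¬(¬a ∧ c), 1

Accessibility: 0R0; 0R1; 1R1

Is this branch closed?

Not closed

No atom appears with both signs at the same world.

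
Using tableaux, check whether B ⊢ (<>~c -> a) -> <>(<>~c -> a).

Yes, valid

Tableau for the negation ~((<>~c -> a) -> <>(<>~c -> a)):
1. ~((<>~c -> a) -> <>(<>~c -> a)), w0
2. <>~c -> a, w0   [~->-rule on 1]
3. ~<>(<>~c -> a), w0   [~->-rule on 1]
4. ~(<>~c -> a), w0   [~<>-rule on 3 via w0Rw0]
5. <>~c, w0   [~->-rule on 4]
6. ~a, w0   [~->-rule on 4]
7. ~<>~c, w0   [->-rule on 2 (branches; this branch)]
8. c, w0   [~<>-rule on 7 via w0Rw0]
9. ~c, w1   [<>-rule on 5: fresh world w1, w0Rw1]
10. ~(<>~c -> a), w1   [~<>-rule on 3 via w0Rw1]
11. <>~c, w1   [~->-rule on 10]
12. ~a, w1   [~->-rule on 10]
13. c, w1   [~<>-rule on 7 via w0Rw1]
Accessibility: w0Rw0, w0Rw1, w1Rw0, w1Rw1
Branch closes: c and ~c both at w1.
Every branch of the negation's tableau closes; the branch above is one of them.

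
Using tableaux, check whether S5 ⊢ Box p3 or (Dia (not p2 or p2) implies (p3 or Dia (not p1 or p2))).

Tableau for the negation not (Box p3 or (Dia (not p2 or p2) implies (p3 or Dia (not p1 or p2)))):
1. not (Box p3 or (Dia (not p2 or p2) implies (p3 or Dia (not p1 or p2)))), 0
2. not Box p3, 0
3. not (Dia (not p2 or p2) implies (p3 or Dia (not p1 or p2))), 0
4. Dia (not p2 or p2), 0
5. not (p3 or Dia (not p1 or p2)), 0
6. not p3, 0
7. not Dia (not p1 or p2), 0
8. not (not p1 or p2), 0
9. p1, 0
10. not p2, 0
11. not p3, 1
12. not (not p1 or p2), 1
13. p1, 1
14. not p2, 1
15. not p2 or p2, 2
16. not (not p1 or p2), 2
17. p1, 2
18. not p2, 2
Accessibility: 0R0, 0R1, 0R2, 1R0, 1R1, 1R2, 2R0, 2R1, 2R2
The negation has an open branch (countermodel exists).

Invalid (countermodel exists)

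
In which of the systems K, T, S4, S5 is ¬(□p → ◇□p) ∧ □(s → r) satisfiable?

K-tableau for the formula:
1. ¬(□p → ◇□p) ∧ □(s → r), u
2. ¬(□p → ◇□p), u
3. □(s → r), u
4. □p, u
5. ¬◇□p, u
Complete open branch: satisfiable in K.
T-tableau for the formula:
1. ¬(□p → ◇□p) ∧ □(s → r), u
2. ¬(□p → ◇□p), u
3. □(s → r), u
4. □p, u
5. ¬◇□p, u
6. s → r, u
7. p, u
8. ¬□p, u
9. r, u
10. ¬p, v
11. s → r, v
12. p, v
Accessibility: uRu, uRv, vRv
Branch closes: p and ¬p both at v.
Every branch closes (one shown): unsatisfiable in T, hence also in S4, S5 (every S4/S5-frame is a T-frame).

K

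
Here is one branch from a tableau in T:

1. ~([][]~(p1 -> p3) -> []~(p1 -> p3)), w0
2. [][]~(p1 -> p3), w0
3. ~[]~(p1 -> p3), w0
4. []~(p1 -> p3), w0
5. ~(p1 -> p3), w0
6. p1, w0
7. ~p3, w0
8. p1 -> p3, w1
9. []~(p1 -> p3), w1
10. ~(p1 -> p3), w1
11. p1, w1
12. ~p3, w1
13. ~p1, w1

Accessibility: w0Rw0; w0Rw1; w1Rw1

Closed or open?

Closed

Both p1 and ~p1 appear at w1.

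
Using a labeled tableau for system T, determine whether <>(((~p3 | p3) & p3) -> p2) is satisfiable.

Yes, satisfiable

1. <>(((~p3 | p3) & p3) -> p2), w0
2. ((~p3 | p3) & p3) -> p2, w1
3. p2, w1
Accessibility: w0Rw0, w0Rw1, w1Rw1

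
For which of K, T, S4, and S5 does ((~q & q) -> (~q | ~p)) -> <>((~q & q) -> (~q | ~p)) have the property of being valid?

T, S4, S5

T-tableau for the negation ~(((~q & q) -> (~q | ~p)) -> <>((~q & q) -> (~q | ~p))):
1. ~(((~q & q) -> (~q | ~p)) -> <>((~q & q) -> (~q | ~p))), u
2. (~q & q) -> (~q | ~p), u
3. ~<>((~q & q) -> (~q | ~p)), u
4. ~((~q & q) -> (~q | ~p)), u
5. ~q & q, u
6. ~(~q | ~p), u
7. ~q, u
8. q, u
Accessibility: uRu
Branch closes: q and ~q both at u.
Every branch closes (one shown): valid in T, hence also in S4, S5 (every theorem of T is a theorem of S4 and S5).
K-tableau for the negation ~(((~q & q) -> (~q | ~p)) -> <>((~q & q) -> (~q | ~p))):
1. ~(((~q & q) -> (~q | ~p)) -> <>((~q & q) -> (~q | ~p))), u
2. (~q & q) -> (~q | ~p), u
3. ~<>((~q & q) -> (~q | ~p)), u
4. ~q | ~p, u
5. ~p, u
Complete open branch: countermodel on a K-frame, so not valid in K.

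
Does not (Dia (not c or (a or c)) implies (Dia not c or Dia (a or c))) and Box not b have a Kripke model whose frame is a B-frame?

1. not (Dia (not c or (a or c)) implies (Dia not c or Dia (a or c))) and Box not b, w0
2. not (Dia (not c or (a or c)) implies (Dia not c or Dia (a or c))), w0
3. Box not b, w0
4. Dia (not c or (a or c)), w0
5. not (Dia not c or Dia (a or c)), w0
6. not Dia not c, w0
7. not Dia (a or c), w0
8. not b, w0
9. c, w0
10. not (a or c), w0
11. not a, w0
12. not c, w0
Accessibility: w0Rw0
Branch closes: c and not c both at w0.
All branches of the tableau close; one closing branch shown above.

No, unsatisfiable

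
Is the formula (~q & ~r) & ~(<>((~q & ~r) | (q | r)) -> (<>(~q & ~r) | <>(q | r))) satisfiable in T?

1. (~q & ~r) & ~(<>((~q & ~r) | (q | r)) -> (<>(~q & ~r) | <>(q | r))), w0
2. ~q & ~r, w0
3. ~(<>((~q & ~r) | (q | r)) -> (<>(~q & ~r) | <>(q | r))), w0
4. ~q, w0
5. ~r, w0
6. <>((~q & ~r) | (q | r)), w0
7. ~(<>(~q & ~r) | <>(q | r)), w0
8. ~<>(~q & ~r), w0
9. ~<>(q | r), w0
10. ~(~q & ~r), w0
11. ~(q | r), w0
12. r, w0
Accessibility: w0Rw0
Branch closes: r and ~r both at w0.
(One branch shown.) All branches close.

Unsatisfiable (every branch closes)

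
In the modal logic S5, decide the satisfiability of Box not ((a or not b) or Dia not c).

Satisfiable

1. Box not ((a or not b) or Dia not c), w0
2. not ((a or not b) or Dia not c), w0   [Box-rule on 1 via w0Rw0]
3. not (a or not b), w0   [neg-or-rule on 2]
4. not Dia not c, w0   [neg-or-rule on 2]
5. not a, w0   [neg-or-rule on 3]
6. b, w0   [neg-or-rule on 3]
7. c, w0   [neg-Dia-rule on 4 via w0Rw0]
Accessibility: w0Rw0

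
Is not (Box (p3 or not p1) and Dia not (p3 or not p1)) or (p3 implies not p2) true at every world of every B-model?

Tableau for the negation not (not (Box (p3 or not p1) and Dia not (p3 or not p1)) or (p3 implies not p2)):
1. not (not (Box (p3 or not p1) and Dia not (p3 or not p1)) or (p3 implies not p2)), 0
2. Box (p3 or not p1) and Dia not (p3 or not p1), 0
3. not (p3 implies not p2), 0
4. Box (p3 or not p1), 0
5. Dia not (p3 or not p1), 0
6. p3, 0
7. p2, 0
8. p3 or not p1, 0
9. not p1, 0
10. not (p3 or not p1), 1
11. not p3, 1
12. p1, 1
13. p3 or not p1, 1
14. not p1, 1
Accessibility: 0R0, 0R1, 1R0, 1R1
Branch closes: p1 and not p1 both at 1.
All branches of the negation close; one closing branch shown above.

Yes, valid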